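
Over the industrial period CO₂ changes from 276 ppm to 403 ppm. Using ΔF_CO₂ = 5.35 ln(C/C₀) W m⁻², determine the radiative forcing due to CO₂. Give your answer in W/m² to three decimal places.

CO₂ absorption bands are partially saturated, so forcing scales with the logarithm of the concentration ratio.
CO₂: 5.35 × ln(403/276) = 5.35 × ln(1.46014) = 5.35 × 0.37853 = 2.0251 W/m².

ΔF = 2.025 W/m²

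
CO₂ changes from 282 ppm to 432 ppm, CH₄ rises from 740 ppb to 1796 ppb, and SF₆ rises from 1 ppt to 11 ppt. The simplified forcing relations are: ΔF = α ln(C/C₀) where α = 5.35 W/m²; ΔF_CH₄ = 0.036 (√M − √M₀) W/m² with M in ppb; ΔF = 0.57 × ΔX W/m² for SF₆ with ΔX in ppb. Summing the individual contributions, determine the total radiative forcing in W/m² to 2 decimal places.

CO₂: 5.35 × ln(432/282) = 5.35 × ln(1.53191) = 5.35 × 0.42652 = 2.2819 W/m².
CH₄: 0.036 × (√1796 − √740) = 0.036 × (42.3792 − 27.2029) = 0.036 × 15.1763 = 0.5463 W/m².
SF₆: Δ = 11 − 1 = 10 ppt = 0.010 ppb; ΔF = 0.57 × 0.010 = 0.0057 W/m².
Total ΔF = 2.2819 + 0.5463 + 0.0057 = 2.8339 W/m².

ΔF = 2.83 W/m²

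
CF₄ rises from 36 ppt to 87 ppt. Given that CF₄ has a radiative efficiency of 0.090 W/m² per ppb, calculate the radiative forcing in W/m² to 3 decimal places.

ΔF = 0.005 W/m²

CF₄: Δ = 87 − 36 = 51 ppt = 0.051 ppb; ΔF = 0.090 × 0.051 = 0.0046 W/m².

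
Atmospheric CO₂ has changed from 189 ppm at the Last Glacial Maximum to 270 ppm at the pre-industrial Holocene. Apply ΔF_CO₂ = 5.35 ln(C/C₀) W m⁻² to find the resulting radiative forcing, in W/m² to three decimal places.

ΔF = 1.908 W/m²

CO₂ absorption bands are partially saturated, so forcing scales with the logarithm of the concentration ratio.
CO₂: 5.35 × ln(270/189) = 5.35 × ln(1.42857) = 5.35 × 0.35667 = 1.9082 W/m².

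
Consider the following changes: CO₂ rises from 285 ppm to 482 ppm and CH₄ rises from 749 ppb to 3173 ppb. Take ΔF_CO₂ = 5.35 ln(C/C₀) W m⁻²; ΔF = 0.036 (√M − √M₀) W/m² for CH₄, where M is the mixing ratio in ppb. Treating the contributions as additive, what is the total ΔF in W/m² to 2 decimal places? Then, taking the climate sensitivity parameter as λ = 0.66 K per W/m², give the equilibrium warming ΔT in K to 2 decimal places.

ΔF = 3.85 W/m²; ΔT = 2.54 K

CO₂: 5.35 × ln(482/285) = 5.35 × ln(1.69123) = 5.35 × 0.52546 = 2.8112 W/m².
CH₄: 0.036 × (√3173 − √749) = 0.036 × (56.3294 − 27.3679) = 0.036 × 28.9615 = 1.0426 W/m².
Total ΔF = 2.8112 + 1.0426 = 3.8538 W/m².
ΔT = λ ΔF = 0.66 × 3.85 = 2.5410 K.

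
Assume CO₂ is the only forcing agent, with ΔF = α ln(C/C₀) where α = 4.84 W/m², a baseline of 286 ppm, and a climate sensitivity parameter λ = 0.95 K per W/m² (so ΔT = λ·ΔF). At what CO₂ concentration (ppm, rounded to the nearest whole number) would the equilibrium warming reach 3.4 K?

Required forcing: ΔF = ΔT/λ = 3.4/0.95 = 3.5789 W/m².
Then ln(C/286) = ΔF/4.84 = 3.5789/4.84 = 0.73944.
So C = 286 × e^0.73944 = 286 × 2.09476 = 599.10 ppm.

C ≈ 599 ppm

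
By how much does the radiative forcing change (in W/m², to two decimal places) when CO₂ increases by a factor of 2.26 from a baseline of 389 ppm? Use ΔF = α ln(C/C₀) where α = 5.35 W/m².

ΔF = 5.35 × ln(2.26) = 5.35 × 0.81536 = 4.3622 W/m².

ΔF = 4.36 W/m²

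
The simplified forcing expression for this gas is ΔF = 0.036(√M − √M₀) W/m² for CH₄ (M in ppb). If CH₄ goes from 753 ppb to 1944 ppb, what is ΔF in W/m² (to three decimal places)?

ΔF = 0.599 W/m²

CH₄: 0.036 × (√1944 − √753) = 0.036 × (44.0908 − 27.4408) = 0.036 × 16.6500 = 0.5994 W/m².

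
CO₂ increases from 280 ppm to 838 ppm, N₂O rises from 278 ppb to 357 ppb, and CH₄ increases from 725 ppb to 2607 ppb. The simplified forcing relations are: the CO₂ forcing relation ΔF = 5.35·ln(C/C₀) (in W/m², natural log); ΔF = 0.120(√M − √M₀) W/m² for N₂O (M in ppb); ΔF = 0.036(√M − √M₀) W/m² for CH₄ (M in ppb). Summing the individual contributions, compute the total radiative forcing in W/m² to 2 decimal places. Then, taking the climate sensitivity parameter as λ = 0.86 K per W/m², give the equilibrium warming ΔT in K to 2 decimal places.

CO₂: 5.35 × ln(838/280) = 5.35 × ln(2.99286) = 5.35 × 1.09623 = 5.8648 W/m².
N₂O: 0.120 × (√357 − √278) = 0.120 × (18.8944 − 16.6733) = 0.120 × 2.2211 = 0.2665 W/m².
CH₄: 0.036 × (√2607 − √725) = 0.036 × (51.0588 − 26.9258) = 0.036 × 24.1330 = 0.8688 W/m².
Total ΔF = 5.8648 + 0.2665 + 0.8688 = 7.0001 W/m².
ΔT = λ ΔF = 0.86 × 7.00 = 6.0200 K.

ΔF = 7.00 W/m²; ΔT = 6.02 K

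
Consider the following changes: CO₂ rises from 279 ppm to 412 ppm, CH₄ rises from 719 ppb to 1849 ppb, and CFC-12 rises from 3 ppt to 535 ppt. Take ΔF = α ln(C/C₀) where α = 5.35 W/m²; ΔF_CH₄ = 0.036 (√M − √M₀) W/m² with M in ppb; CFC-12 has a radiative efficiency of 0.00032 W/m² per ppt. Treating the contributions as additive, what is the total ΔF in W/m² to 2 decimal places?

CO₂: 5.35 × ln(412/279) = 5.35 × ln(1.47670) = 5.35 × 0.38981 = 2.0855 W/m².
CH₄: 0.036 × (√1849 − √719) = 0.036 × (43.0000 − 26.8142) = 0.036 × 16.1858 = 0.5827 W/m².
CFC-12: ΔF = 0.00032 × (535 − 3) = 0.00032 × 532 = 0.1702 W/m².
Total ΔF = 2.0855 + 0.5827 + 0.1702 = 2.8384 W/m².

ΔF = 2.84 W/m²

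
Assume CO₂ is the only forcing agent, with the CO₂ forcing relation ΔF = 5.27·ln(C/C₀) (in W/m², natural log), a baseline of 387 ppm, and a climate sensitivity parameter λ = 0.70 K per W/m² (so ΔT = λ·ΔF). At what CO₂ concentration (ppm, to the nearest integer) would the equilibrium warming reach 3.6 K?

Required forcing: ΔF = ΔT/λ = 3.6/0.70 = 5.1429 W/m².
Then ln(C/387) = ΔF/5.27 = 5.1429/5.27 = 0.97588.
So C = 387 × e^0.97588 = 387 × 2.65350 = 1026.90 ppm.

C ≈ 1027 ppm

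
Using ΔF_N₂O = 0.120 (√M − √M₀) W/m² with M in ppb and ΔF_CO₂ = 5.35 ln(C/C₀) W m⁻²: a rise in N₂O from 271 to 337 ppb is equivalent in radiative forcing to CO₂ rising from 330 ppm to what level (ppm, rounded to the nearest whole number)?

C ≈ 344 ppm

N₂O forcing: 0.120 × (√337 − √271) = 0.120 × (18.3576 − 16.4621) = 0.120 × 1.8955 = 0.22746 W/m².
Set 5.35 ln(C/330) = 0.22746: ln(C/330) = 0.22746/5.35 = 0.04252, so C = 330 × e^0.04252 = 330 × 1.04344 = 344.34 ppm.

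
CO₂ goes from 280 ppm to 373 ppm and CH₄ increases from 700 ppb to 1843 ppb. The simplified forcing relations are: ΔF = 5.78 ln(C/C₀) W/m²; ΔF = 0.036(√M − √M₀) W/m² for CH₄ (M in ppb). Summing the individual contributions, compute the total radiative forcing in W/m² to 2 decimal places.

ΔF = 2.25 W/m²

CO₂: 5.78 × ln(373/280) = 5.78 × ln(1.33214) = 5.78 × 0.28679 = 1.6576 W/m².
CH₄: 0.036 × (√1843 − √700) = 0.036 × (42.9302 − 26.4575) = 0.036 × 16.4727 = 0.5930 W/m².
Total ΔF = 1.6576 + 0.5930 = 2.2506 W/m².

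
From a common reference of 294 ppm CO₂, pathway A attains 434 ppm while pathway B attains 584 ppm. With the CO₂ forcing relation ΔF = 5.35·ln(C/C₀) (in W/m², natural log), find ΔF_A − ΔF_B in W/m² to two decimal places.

ΔF_A = 5.35 ln(434/294) = 5.35 × 0.38946 = 2.0836 W/m².
ΔF_B = 5.35 ln(584/294) = 5.35 × 0.68632 = 3.6718 W/m².
Difference: 2.0836 − 3.6718 = -1.5882 W/m².
(Equivalently, ΔF_A − ΔF_B = 5.35 ln(434/584) = 5.35 × -0.29686 = -1.5882 W/m².)

ΔF_A − ΔF_B = -1.59 W/m²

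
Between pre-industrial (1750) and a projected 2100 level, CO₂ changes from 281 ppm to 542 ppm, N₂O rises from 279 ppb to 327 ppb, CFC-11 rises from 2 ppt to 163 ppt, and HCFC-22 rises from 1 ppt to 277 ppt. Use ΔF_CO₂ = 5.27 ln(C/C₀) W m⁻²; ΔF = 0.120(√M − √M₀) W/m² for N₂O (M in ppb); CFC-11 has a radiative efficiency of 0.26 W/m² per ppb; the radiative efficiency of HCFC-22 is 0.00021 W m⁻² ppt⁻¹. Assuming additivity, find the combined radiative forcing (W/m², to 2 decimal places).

CO₂: 5.27 × ln(542/281) = 5.27 × ln(1.92883) = 5.27 × 0.65691 = 3.4619 W/m².
N₂O: 0.120 × (√327 − √279) = 0.120 × (18.0831 − 16.7033) = 0.120 × 1.3798 = 0.1656 W/m².
CFC-11: Δ = 163 − 2 = 161 ppt = 0.161 ppb; ΔF = 0.26 × 0.161 = 0.0419 W/m².
HCFC-22: ΔF = 0.00021 × (277 − 1) = 0.00021 × 276 = 0.0580 W/m².
Total ΔF = 3.4619 + 0.1656 + 0.0419 + 0.0580 = 3.7274 W/m².

ΔF = 3.73 W/m²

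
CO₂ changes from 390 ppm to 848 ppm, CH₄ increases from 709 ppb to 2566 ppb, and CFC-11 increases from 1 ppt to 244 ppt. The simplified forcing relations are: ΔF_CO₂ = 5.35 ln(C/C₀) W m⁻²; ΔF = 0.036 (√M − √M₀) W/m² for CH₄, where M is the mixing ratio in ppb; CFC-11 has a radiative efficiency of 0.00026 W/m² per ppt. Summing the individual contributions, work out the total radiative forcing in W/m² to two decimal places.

ΔF = 5.08 W/m²

CO₂: 5.35 × ln(848/390) = 5.35 × ln(2.17436) = 5.35 × 0.77673 = 4.1555 W/m².
CH₄: 0.036 × (√2566 − √709) = 0.036 × (50.6557 − 26.6271) = 0.036 × 24.0286 = 0.8650 W/m².
CFC-11: ΔF = 0.00026 × (244 − 1) = 0.00026 × 243 = 0.0632 W/m².
Total ΔF = 4.1555 + 0.8650 + 0.0632 = 5.0837 W/m².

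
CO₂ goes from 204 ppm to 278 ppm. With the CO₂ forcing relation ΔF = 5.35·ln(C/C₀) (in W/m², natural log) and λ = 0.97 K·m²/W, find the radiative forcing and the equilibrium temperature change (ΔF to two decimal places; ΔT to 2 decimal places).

CO₂: 5.35 × ln(278/204) = 5.35 × ln(1.36275) = 5.35 × 0.30950 = 1.6558 W/m².
ΔT = λ ΔF = 0.97 × 1.66 = 1.6102 K.

ΔF = 1.66 W/m²; ΔT = 1.61 K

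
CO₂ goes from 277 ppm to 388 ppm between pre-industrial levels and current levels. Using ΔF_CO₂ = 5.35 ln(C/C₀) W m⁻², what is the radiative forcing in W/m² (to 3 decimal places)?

ΔF = 1.803 W/m²

CO₂: 5.35 × ln(388/277) = 5.35 × ln(1.40072) = 5.35 × 0.33699 = 1.8029 W/m².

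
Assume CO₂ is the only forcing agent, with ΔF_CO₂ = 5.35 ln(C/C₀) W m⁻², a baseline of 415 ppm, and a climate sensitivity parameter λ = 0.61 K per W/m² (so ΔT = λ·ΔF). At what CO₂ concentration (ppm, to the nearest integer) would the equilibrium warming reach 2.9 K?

Required forcing: ΔF = ΔT/λ = 2.9/0.61 = 4.7541 W/m².
Then ln(C/415) = ΔF/5.35 = 4.7541/5.35 = 0.88862.
So C = 415 × e^0.88862 = 415 × 2.43177 = 1009.18 ppm.

C ≈ 1009 ppm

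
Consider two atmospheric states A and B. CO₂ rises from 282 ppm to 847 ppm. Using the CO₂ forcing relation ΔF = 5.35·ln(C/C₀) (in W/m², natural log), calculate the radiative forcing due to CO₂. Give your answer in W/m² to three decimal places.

CO₂: 5.35 × ln(847/282) = 5.35 × ln(3.00355) = 5.35 × 1.09979 = 5.8839 W/m².

ΔF = 5.884 W/m²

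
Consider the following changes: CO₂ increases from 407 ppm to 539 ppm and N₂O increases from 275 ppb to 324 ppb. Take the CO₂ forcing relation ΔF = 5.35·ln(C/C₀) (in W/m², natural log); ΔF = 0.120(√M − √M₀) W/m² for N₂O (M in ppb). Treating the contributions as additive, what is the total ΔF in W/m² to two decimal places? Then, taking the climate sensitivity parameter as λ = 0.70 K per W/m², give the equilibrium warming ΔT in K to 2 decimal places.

ΔF = 1.67 W/m²; ΔT = 1.17 K

CO₂: 5.35 × ln(539/407) = 5.35 × ln(1.32432) = 5.35 × 0.28090 = 1.5028 W/m².
N₂O: 0.120 × (√324 − √275) = 0.120 × (18.0000 − 16.5831) = 0.120 × 1.4169 = 0.1700 W/m².
Total ΔF = 1.5028 + 0.1700 = 1.6728 W/m².
ΔT = λ ΔF = 0.70 × 1.67 = 1.1690 K.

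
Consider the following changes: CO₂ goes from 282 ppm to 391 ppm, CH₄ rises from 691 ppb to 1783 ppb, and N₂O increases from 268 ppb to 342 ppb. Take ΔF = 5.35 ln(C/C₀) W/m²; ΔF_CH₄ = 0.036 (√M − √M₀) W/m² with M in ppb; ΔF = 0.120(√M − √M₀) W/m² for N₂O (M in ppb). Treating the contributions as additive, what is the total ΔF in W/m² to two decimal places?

CO₂: 5.35 × ln(391/282) = 5.35 × ln(1.38652) = 5.35 × 0.32680 = 1.7484 W/m².
CH₄: 0.036 × (√1783 − √691) = 0.036 × (42.2256 − 26.2869) = 0.036 × 15.9387 = 0.5738 W/m².
N₂O: 0.120 × (√342 − √268) = 0.120 × (18.4932 − 16.3707) = 0.120 × 2.1225 = 0.2547 W/m².
Total ΔF = 1.7484 + 0.5738 + 0.2547 = 2.5769 W/m².

ΔF = 2.58 W/m²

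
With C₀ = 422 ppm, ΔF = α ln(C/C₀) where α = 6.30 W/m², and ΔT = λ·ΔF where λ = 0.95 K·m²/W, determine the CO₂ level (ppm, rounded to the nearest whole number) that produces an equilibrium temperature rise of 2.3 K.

Required forcing: ΔF = ΔT/λ = 2.3/0.95 = 2.4211 W/m².
Then ln(C/422) = ΔF/6.30 = 2.4211/6.30 = 0.38430.
So C = 422 × e^0.38430 = 422 × 1.46859 = 619.74 ppm.

C ≈ 620 ppm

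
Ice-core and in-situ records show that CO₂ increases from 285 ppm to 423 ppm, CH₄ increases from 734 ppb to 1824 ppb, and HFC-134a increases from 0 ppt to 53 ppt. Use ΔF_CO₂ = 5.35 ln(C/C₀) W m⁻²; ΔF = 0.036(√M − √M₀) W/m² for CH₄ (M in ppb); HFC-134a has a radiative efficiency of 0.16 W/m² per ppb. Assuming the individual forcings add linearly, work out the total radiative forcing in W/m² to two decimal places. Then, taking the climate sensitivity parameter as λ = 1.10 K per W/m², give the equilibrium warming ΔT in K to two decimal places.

CO₂: 5.35 × ln(423/285) = 5.35 × ln(1.48421) = 5.35 × 0.39488 = 2.1126 W/m².
CH₄: 0.036 × (√1824 − √734) = 0.036 × (42.7083 − 27.0924) = 0.036 × 15.6159 = 0.5622 W/m².
HFC-134a: Δ = 53 − 0 = 53 ppt = 0.053 ppb; ΔF = 0.16 × 0.053 = 0.0085 W/m².
Total ΔF = 2.1126 + 0.5622 + 0.0085 = 2.6833 W/m².
ΔT = λ ΔF = 1.10 × 2.68 = 2.9480 K.

ΔF = 2.68 W/m²; ΔT = 2.95 K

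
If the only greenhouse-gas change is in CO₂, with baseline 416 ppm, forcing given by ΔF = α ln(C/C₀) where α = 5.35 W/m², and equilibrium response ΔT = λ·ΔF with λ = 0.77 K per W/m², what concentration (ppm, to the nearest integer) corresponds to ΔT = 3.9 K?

C ≈ 1072 ppm

Required forcing: ΔF = ΔT/λ = 3.9/0.77 = 5.0649 W/m².
Then ln(C/416) = ΔF/5.35 = 5.0649/5.35 = 0.94671.
So C = 416 × e^0.94671 = 416 × 2.57722 = 1072.12 ppm.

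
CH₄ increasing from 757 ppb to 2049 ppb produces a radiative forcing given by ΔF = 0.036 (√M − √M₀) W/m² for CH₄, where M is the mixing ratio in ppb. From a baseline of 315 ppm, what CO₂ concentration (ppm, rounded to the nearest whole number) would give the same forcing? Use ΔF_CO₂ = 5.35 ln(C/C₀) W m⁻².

CH₄ forcing: 0.036 × (√2049 − √757) = 0.036 × (45.2659 − 27.5136) = 0.036 × 17.7523 = 0.63908 W/m².
Set 5.35 ln(C/315) = 0.63908: ln(C/315) = 0.63908/5.35 = 0.11945, so C = 315 × e^0.11945 = 315 × 1.12688 = 354.97 ppm.

C ≈ 355 ppm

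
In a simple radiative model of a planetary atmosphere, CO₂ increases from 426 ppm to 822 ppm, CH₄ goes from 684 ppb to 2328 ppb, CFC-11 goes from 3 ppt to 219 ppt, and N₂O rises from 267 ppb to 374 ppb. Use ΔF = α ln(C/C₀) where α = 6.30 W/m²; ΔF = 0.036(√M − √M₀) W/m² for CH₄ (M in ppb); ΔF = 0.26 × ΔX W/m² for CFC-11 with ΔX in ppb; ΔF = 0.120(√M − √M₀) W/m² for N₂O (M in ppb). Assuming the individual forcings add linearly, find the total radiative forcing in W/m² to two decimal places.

CO₂: 6.30 × ln(822/426) = 6.30 × ln(1.92958) = 6.30 × 0.65730 = 4.1410 W/m².
CH₄: 0.036 × (√2328 − √684) = 0.036 × (48.2494 − 26.1534) = 0.036 × 22.0960 = 0.7955 W/m².
CFC-11: Δ = 219 − 3 = 216 ppt = 0.216 ppb; ΔF = 0.26 × 0.216 = 0.0562 W/m².
N₂O: 0.120 × (√374 − √267) = 0.120 × (19.3391 − 16.3401) = 0.120 × 2.9990 = 0.3599 W/m².
Total ΔF = 4.1410 + 0.7955 + 0.0562 + 0.3599 = 5.3526 W/m².

ΔF = 5.35 W/m²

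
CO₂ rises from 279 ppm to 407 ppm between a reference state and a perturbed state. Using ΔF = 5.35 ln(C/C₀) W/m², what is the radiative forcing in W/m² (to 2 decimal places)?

ΔF = 2.02 W/m²

CO₂ absorption bands are partially saturated, so forcing scales with the logarithm of the concentration ratio.
CO₂: 5.35 × ln(407/279) = 5.35 × ln(1.45878) = 5.35 × 0.37760 = 2.0202 W/m².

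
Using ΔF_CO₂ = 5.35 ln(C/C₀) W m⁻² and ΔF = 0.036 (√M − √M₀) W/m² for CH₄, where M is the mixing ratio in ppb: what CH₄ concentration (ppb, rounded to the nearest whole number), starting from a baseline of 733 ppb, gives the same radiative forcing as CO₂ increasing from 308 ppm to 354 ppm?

CO₂ forcing: 5.35 × ln(354/308) = 5.35 × 0.139197 = 0.74470 W/m².
Set 0.036(√M − √733) = 0.74470: √M = 0.74470/0.036 + √733 = 20.6861 + 27.0740 = 47.7601.
M = (47.7601)² = 2281.03 ppb.

M ≈ 2281 ppb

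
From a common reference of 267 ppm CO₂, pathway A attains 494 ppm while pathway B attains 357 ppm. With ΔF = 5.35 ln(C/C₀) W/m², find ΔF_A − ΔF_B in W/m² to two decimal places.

ΔF_A − ΔF_B = 1.74 W/m²

ΔF_A = 5.35 ln(494/267) = 5.35 × 0.61529 = 3.2918 W/m².
ΔF_B = 5.35 ln(357/267) = 5.35 × 0.29049 = 1.5541 W/m².
Difference: 3.2918 − 1.5541 = 1.7377 W/m².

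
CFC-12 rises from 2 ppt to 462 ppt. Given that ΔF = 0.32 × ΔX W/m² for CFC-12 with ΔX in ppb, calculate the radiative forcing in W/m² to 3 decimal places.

ΔF = 0.147 W/m²

CFC-12: Δ = 462 − 2 = 460 ppt = 0.460 ppb; ΔF = 0.32 × 0.460 = 0.1472 W/m².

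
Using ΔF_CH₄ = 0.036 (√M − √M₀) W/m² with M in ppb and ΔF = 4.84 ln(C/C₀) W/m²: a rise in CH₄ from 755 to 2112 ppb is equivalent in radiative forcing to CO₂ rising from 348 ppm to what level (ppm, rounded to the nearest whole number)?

CH₄ forcing: 0.036 × (√2112 − √755) = 0.036 × (45.9565 − 27.4773) = 0.036 × 18.4792 = 0.66525 W/m².
Set 4.84 ln(C/348) = 0.66525: ln(C/348) = 0.66525/4.84 = 0.13745, so C = 348 × e^0.13745 = 348 × 1.14734 = 399.27 ppm.

C ≈ 399 ppm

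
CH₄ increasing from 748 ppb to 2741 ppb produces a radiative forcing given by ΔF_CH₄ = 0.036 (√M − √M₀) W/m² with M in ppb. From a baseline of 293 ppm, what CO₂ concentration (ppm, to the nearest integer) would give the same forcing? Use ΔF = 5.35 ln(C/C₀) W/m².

C ≈ 347 ppm

CH₄ forcing: 0.036 × (√2741 − √748) = 0.036 × (52.3546 − 27.3496) = 0.036 × 25.0050 = 0.90018 W/m².
Set 5.35 ln(C/293) = 0.90018: ln(C/293) = 0.90018/5.35 = 0.16826, so C = 293 × e^0.16826 = 293 × 1.18324 = 346.69 ppm.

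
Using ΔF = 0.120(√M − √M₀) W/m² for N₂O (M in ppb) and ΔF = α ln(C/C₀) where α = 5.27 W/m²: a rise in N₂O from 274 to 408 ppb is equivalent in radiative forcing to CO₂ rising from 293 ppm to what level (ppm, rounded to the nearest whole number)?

N₂O forcing: 0.120 × (√408 − √274) = 0.120 × (20.1990 − 16.5529) = 0.120 × 3.6461 = 0.43753 W/m².
Set 5.27 ln(C/293) = 0.43753: ln(C/293) = 0.43753/5.27 = 0.08302, so C = 293 × e^0.08302 = 293 × 1.08656 = 318.36 ppm.

C ≈ 318 ppm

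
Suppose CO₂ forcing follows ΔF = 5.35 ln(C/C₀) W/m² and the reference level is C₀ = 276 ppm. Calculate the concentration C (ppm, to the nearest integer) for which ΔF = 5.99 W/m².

Set 5.35 ln(C/276) = 5.99, so ln(C/276) = 5.99/5.35 = 1.11963.
Then C/276 = e^1.11963 = 3.06372, giving C = 276 × 3.06372 = 845.59 ppm.

C ≈ 846 ppm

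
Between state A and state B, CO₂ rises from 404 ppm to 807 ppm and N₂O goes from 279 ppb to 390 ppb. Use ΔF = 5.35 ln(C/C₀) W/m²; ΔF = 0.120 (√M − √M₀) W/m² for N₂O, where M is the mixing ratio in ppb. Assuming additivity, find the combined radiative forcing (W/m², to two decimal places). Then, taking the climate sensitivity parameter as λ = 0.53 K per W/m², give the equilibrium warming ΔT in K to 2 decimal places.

ΔF = 4.07 W/m²; ΔT = 2.16 K

CO₂: 5.35 × ln(807/404) = 5.35 × ln(1.99752) = 5.35 × 0.69191 = 3.7017 W/m².
N₂O: 0.120 × (√390 − √279) = 0.120 × (19.7484 − 16.7033) = 0.120 × 3.0451 = 0.3654 W/m².
Total ΔF = 3.7017 + 0.3654 = 4.0671 W/m².
ΔT = λ ΔF = 0.53 × 4.07 = 2.1571 K.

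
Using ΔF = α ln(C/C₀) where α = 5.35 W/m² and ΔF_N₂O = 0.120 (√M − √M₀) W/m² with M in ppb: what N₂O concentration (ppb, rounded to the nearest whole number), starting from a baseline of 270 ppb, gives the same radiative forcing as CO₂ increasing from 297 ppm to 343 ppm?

CO₂ forcing: 5.35 × ln(343/297) = 5.35 × 0.143998 = 0.77039 W/m².
Set 0.120(√M − √270) = 0.77039: √M = 0.77039/0.120 + √270 = 6.4199 + 16.4317 = 22.8516.
M = (22.8516)² = 522.20 ppb.

M ≈ 522 ppb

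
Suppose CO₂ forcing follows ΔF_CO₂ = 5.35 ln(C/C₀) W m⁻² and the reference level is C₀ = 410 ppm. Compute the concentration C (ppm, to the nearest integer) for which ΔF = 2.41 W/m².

C ≈ 643 ppm

Set 5.35 ln(C/410) = 2.41, so ln(C/410) = 2.41/5.35 = 0.45047.
Then C/410 = e^0.45047 = 1.56905, giving C = 410 × 1.56905 = 643.31 ppm.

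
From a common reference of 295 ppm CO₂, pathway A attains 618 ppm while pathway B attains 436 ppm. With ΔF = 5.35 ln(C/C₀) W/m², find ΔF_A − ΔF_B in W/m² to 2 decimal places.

ΔF_A − ΔF_B = 1.87 W/m²

ΔF_A = 5.35 ln(618/295) = 5.35 × 0.73951 = 3.9564 W/m².
ΔF_B = 5.35 ln(436/295) = 5.35 × 0.39067 = 2.0901 W/m².
Difference: 3.9564 − 2.0901 = 1.8663 W/m².
(Equivalently, ΔF_A − ΔF_B = 5.35 ln(618/436) = 5.35 × 0.34885 = 1.8663 W/m².)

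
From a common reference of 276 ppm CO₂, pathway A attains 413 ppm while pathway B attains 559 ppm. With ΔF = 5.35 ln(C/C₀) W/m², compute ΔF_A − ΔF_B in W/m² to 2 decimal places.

ΔF_A = 5.35 ln(413/276) = 5.35 × 0.40305 = 2.1563 W/m².
ΔF_B = 5.35 ln(559/276) = 5.35 × 0.70575 = 3.7758 W/m².
Difference: 2.1563 − 3.7758 = -1.6195 W/m².

ΔF_A − ΔF_B = -1.62 W/m²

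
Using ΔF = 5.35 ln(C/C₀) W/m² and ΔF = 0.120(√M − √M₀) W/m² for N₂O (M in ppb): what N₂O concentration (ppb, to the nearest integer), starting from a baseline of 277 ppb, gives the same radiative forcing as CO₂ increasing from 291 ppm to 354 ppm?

CO₂ forcing: 5.35 × ln(354/291) = 5.35 × 0.195974 = 1.04846 W/m².
Set 0.120(√M − √277) = 1.04846: √M = 1.04846/0.120 + √277 = 8.7372 + 16.6433 = 25.3805.
M = (25.3805)² = 644.17 ppb.

M ≈ 644 ppb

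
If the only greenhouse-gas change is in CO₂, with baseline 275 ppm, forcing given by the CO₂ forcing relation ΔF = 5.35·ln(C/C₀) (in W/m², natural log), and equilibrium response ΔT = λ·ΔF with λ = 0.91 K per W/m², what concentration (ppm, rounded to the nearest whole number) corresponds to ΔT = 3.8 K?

Required forcing: ΔF = ΔT/λ = 3.8/0.91 = 4.1758 W/m².
Then ln(C/275) = ΔF/5.35 = 4.1758/5.35 = 0.78052.
So C = 275 × e^0.78052 = 275 × 2.18261 = 600.22 ppm.

C ≈ 600 ppm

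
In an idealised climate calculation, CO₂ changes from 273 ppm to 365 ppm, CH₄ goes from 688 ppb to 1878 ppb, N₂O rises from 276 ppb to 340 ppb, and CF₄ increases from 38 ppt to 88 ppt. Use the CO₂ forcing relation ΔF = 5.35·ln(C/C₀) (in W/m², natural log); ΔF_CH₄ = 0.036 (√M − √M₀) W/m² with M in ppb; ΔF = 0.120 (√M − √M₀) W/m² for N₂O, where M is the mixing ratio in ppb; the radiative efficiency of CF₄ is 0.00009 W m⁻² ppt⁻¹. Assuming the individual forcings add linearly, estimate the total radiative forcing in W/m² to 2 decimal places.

ΔF = 2.39 W/m²

CO₂: 5.35 × ln(365/273) = 5.35 × ln(1.33700) = 5.35 × 0.29043 = 1.5538 W/m².
CH₄: 0.036 × (√1878 − √688) = 0.036 × (43.3359 − 26.2298) = 0.036 × 17.1061 = 0.6158 W/m².
N₂O: 0.120 × (√340 − √276) = 0.120 × (18.4391 − 16.6132) = 0.120 × 1.8259 = 0.2191 W/m².
CF₄: ΔF = 0.00009 × (88 − 38) = 0.00009 × 50 = 0.0045 W/m².
Total ΔF = 1.5538 + 0.6158 + 0.2191 + 0.0045 = 2.3932 W/m².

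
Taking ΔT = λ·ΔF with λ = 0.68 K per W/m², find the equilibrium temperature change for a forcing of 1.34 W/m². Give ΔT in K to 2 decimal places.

ΔT = λ ΔF = 0.68 × 1.34 = 0.9112 K.

ΔT = 0.91 K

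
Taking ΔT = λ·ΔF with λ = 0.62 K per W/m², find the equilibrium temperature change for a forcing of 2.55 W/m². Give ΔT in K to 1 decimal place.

ΔT = λ ΔF = 0.62 × 2.55 = 1.5810 K.

ΔT = 1.6 K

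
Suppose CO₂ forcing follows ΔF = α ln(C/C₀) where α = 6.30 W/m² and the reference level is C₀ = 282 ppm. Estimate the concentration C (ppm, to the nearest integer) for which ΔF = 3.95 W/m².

C ≈ 528 ppm

Set 6.30 ln(C/282) = 3.95, so ln(C/282) = 3.95/6.30 = 0.62698.
Then C/282 = e^0.62698 = 1.87195, giving C = 282 × 1.87195 = 527.89 ppm.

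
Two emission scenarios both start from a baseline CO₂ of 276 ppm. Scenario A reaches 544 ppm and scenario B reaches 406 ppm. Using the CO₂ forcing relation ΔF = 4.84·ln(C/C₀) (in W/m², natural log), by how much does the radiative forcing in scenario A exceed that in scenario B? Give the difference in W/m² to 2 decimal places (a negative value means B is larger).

ΔF_A − ΔF_B = 1.42 W/m²

ΔF_A = 4.84 ln(544/276) = 4.84 × 0.67855 = 3.2842 W/m².
ΔF_B = 4.84 ln(406/276) = 4.84 × 0.38595 = 1.8680 W/m².
Difference: 3.2842 − 1.8680 = 1.4162 W/m².
(Equivalently, ΔF_A − ΔF_B = 4.84 ln(544/406) = 4.84 × 0.29260 = 1.4162 W/m².)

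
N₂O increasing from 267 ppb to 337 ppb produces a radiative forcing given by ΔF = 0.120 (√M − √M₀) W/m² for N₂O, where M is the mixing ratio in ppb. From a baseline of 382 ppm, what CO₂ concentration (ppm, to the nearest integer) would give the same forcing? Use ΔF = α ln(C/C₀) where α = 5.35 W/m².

C ≈ 400 ppm

N₂O forcing: 0.120 × (√337 − √267) = 0.120 × (18.3576 − 16.3401) = 0.120 × 2.0175 = 0.24210 W/m².
Set 5.35 ln(C/382) = 0.24210: ln(C/382) = 0.24210/5.35 = 0.04525, so C = 382 × e^0.04525 = 382 × 1.04629 = 399.68 ppm.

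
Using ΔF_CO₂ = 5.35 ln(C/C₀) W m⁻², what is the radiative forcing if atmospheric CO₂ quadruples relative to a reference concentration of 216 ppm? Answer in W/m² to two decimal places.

Because the forcing depends only on the ratio C/C₀, the initial concentration does not enter.
ΔF = 5.35 × ln(4) = 5.35 × 1.38629 = 7.4167 W/m².

ΔF = 7.42 W/m²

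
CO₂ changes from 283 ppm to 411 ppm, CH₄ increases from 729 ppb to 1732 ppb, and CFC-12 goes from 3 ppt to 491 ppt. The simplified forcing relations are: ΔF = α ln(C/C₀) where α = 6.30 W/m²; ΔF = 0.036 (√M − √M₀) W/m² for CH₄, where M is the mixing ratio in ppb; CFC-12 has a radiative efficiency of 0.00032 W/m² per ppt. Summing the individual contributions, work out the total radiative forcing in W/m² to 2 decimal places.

ΔF = 3.03 W/m²

CO₂: 6.30 × ln(411/283) = 6.30 × ln(1.45230) = 6.30 × 0.37315 = 2.3508 W/m².
CH₄: 0.036 × (√1732 − √729) = 0.036 × (41.6173 − 27.0000) = 0.036 × 14.6173 = 0.5262 W/m².
CFC-12: ΔF = 0.00032 × (491 − 3) = 0.00032 × 488 = 0.1562 W/m².
Total ΔF = 2.3508 + 0.5262 + 0.1562 = 3.0332 W/m².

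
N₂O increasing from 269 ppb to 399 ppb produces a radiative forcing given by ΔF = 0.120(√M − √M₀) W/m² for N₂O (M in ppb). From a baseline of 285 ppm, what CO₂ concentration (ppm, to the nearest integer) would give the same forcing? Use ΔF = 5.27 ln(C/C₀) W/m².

N₂O forcing: 0.120 × (√399 − √269) = 0.120 × (19.9750 − 16.4012) = 0.120 × 3.5738 = 0.42886 W/m².
Set 5.27 ln(C/285) = 0.42886: ln(C/285) = 0.42886/5.27 = 0.08138, so C = 285 × e^0.08138 = 285 × 1.08478 = 309.16 ppm.

C ≈ 309 ppm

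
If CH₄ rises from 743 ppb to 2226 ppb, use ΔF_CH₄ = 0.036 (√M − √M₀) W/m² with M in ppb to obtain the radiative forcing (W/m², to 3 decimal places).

CH₄: 0.036 × (√2226 − √743) = 0.036 × (47.1805 − 27.2580) = 0.036 × 19.9225 = 0.7172 W/m².

ΔF = 0.717 W/m²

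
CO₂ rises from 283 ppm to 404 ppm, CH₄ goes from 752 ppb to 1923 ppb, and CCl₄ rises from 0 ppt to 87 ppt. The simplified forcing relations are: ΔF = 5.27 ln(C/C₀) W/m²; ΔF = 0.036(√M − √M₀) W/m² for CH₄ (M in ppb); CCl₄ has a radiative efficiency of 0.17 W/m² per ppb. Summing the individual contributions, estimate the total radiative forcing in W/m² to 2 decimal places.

ΔF = 2.48 W/m²

CO₂: 5.27 × ln(404/283) = 5.27 × ln(1.42756) = 5.27 × 0.35597 = 1.8760 W/m².
CH₄: 0.036 × (√1923 − √752) = 0.036 × (43.8520 − 27.4226) = 0.036 × 16.4294 = 0.5915 W/m².
CCl₄: Δ = 87 − 0 = 87 ppt = 0.087 ppb; ΔF = 0.17 × 0.087 = 0.0148 W/m².
Total ΔF = 1.8760 + 0.5915 + 0.0148 = 2.4823 W/m².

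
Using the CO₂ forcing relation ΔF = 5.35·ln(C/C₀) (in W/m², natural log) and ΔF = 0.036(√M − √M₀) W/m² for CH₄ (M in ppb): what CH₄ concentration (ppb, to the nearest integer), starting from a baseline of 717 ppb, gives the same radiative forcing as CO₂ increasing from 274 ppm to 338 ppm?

CO₂ forcing: 5.35 × ln(338/274) = 5.35 × 0.209918 = 1.12306 W/m².
Set 0.036(√M − √717) = 1.12306: √M = 1.12306/0.036 + √717 = 31.1961 + 26.7769 = 57.9730.
M = (57.9730)² = 3360.87 ppb.

M ≈ 3361 ppb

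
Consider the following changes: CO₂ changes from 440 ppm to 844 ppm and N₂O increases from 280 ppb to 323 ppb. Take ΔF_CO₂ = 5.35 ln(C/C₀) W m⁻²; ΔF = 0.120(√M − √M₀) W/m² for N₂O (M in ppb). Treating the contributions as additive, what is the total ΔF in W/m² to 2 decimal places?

ΔF = 3.63 W/m²

CO₂: 5.35 × ln(844/440) = 5.35 × ln(1.91818) = 5.35 × 0.65138 = 3.4849 W/m².
N₂O: 0.120 × (√323 − √280) = 0.120 × (17.9722 − 16.7332) = 0.120 × 1.2390 = 0.1487 W/m².
Total ΔF = 3.4849 + 0.1487 = 3.6336 W/m².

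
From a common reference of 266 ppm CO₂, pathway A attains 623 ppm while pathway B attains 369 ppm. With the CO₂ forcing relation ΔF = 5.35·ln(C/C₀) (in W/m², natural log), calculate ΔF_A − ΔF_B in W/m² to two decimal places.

ΔF_A = 5.35 ln(623/266) = 5.35 × 0.85105 = 4.5531 W/m².
ΔF_B = 5.35 ln(369/266) = 5.35 × 0.32730 = 1.7511 W/m².
Difference: 4.5531 − 1.7511 = 2.8020 W/m².

ΔF_A − ΔF_B = 2.80 W/m²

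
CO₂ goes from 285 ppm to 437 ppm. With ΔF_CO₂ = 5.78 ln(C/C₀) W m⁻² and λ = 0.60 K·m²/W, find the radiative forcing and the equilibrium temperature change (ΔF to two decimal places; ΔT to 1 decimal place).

CO₂: 5.78 × ln(437/285) = 5.78 × ln(1.53333) = 5.78 × 0.42744 = 2.4706 W/m².
ΔT = λ ΔF = 0.60 × 2.47 = 1.4820 K.

ΔF = 2.47 W/m²; ΔT = 1.5 K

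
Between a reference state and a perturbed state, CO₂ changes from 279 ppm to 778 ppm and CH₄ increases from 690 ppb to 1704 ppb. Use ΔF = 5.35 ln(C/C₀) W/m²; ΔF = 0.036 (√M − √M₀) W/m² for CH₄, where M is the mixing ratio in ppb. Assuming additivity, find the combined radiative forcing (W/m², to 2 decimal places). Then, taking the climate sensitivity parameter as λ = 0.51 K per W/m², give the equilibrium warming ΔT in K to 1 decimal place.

CO₂: 5.35 × ln(778/279) = 5.35 × ln(2.78853) = 5.35 × 1.02551 = 5.4865 W/m².
CH₄: 0.036 × (√1704 − √690) = 0.036 × (41.2795 − 26.2679) = 0.036 × 15.0116 = 0.5404 W/m².
Total ΔF = 5.4865 + 0.5404 = 6.0269 W/m².
ΔT = λ ΔF = 0.51 × 6.03 = 3.0753 K.

ΔF = 6.03 W/m²; ΔT = 3.1 K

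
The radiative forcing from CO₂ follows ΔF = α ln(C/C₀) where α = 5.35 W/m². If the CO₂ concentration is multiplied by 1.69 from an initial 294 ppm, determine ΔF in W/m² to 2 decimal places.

ΔF = 2.81 W/m²

ΔF = 5.35 × ln(1.69) = 5.35 × 0.52473 = 2.8073 W/m².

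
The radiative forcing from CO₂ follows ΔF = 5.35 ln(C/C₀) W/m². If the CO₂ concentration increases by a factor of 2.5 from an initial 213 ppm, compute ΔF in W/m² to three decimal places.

Because the forcing depends only on the ratio C/C₀, the initial concentration does not enter.
ΔF = 5.35 × ln(2.5) = 5.35 × 0.91629 = 4.9022 W/m².

ΔF = 4.902 W/m²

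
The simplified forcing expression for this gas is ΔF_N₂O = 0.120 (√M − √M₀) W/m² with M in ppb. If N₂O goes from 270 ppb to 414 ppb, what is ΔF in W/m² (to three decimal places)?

ΔF = 0.470 W/m²

N₂O: 0.120 × (√414 − √270) = 0.120 × (20.3470 − 16.4317) = 0.120 × 3.9153 = 0.4698 W/m².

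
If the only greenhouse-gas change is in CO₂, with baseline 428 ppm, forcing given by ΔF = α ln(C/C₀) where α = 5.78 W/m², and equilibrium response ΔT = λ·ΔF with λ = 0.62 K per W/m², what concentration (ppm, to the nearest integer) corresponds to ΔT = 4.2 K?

C ≈ 1382 ppm

Required forcing: ΔF = ΔT/λ = 4.2/0.62 = 6.7742 W/m².
Then ln(C/428) = ΔF/5.78 = 6.7742/5.78 = 1.17201.
So C = 428 × e^1.17201 = 428 × 3.22848 = 1381.79 ppm.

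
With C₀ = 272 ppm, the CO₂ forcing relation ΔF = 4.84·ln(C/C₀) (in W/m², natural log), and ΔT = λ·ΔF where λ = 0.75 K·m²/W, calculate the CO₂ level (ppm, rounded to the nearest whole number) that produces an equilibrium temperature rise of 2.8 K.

Required forcing: ΔF = ΔT/λ = 2.8/0.75 = 3.7333 W/m².
Then ln(C/272) = ΔF/4.84 = 3.7333/4.84 = 0.77134.
So C = 272 × e^0.77134 = 272 × 2.16266 = 588.24 ppm.

C ≈ 588 ppm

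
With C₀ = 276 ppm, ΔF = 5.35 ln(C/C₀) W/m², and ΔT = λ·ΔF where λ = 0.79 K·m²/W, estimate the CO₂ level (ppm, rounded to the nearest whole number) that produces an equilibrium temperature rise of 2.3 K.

C ≈ 476 ppm

Required forcing: ΔF = ΔT/λ = 2.3/0.79 = 2.9114 W/m².
Then ln(C/276) = ΔF/5.35 = 2.9114/5.35 = 0.54419.
So C = 276 × e^0.54419 = 276 × 1.72321 = 475.61 ppm.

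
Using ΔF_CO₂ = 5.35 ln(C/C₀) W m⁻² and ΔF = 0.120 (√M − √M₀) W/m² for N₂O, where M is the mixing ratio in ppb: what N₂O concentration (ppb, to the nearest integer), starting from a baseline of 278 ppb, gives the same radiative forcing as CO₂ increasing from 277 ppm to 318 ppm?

CO₂ forcing: 5.35 × ln(318/277) = 5.35 × 0.138034 = 0.73848 W/m².
Set 0.120(√M − √278) = 0.73848: √M = 0.73848/0.120 + √278 = 6.1540 + 16.6733 = 22.8273.
M = (22.8273)² = 521.09 ppb.

M ≈ 521 ppb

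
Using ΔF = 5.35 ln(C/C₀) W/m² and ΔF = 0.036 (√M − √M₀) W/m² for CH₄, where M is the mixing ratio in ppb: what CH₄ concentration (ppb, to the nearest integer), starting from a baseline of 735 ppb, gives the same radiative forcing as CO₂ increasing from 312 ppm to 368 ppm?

M ≈ 2667 ppb

CO₂ forcing: 5.35 × ln(368/312) = 5.35 × 0.165080 = 0.88318 W/m².
Set 0.036(√M − √735) = 0.88318: √M = 0.88318/0.036 + √735 = 24.5328 + 27.1109 = 51.6437.
M = (51.6437)² = 2667.07 ppb.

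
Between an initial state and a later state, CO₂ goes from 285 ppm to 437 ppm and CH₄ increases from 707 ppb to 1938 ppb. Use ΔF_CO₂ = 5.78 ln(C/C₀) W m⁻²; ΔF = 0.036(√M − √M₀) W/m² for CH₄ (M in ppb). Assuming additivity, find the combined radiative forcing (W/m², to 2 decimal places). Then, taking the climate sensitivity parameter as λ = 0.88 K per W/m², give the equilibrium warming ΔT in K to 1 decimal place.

ΔF = 3.10 W/m²; ΔT = 2.7 K

CO₂: 5.78 × ln(437/285) = 5.78 × ln(1.53333) = 5.78 × 0.42744 = 2.4706 W/m².
CH₄: 0.036 × (√1938 − √707) = 0.036 × (44.0227 − 26.5895) = 0.036 × 17.4332 = 0.6276 W/m².
Total ΔF = 2.4706 + 0.6276 = 3.0982 W/m².
ΔT = λ ΔF = 0.88 × 3.10 = 2.7280 K.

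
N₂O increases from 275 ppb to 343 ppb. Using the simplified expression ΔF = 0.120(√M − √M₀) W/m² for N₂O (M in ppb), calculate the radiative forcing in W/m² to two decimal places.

ΔF = 0.23 W/m²

N₂O: 0.120 × (√343 − √275) = 0.120 × (18.5203 − 16.5831) = 0.120 × 1.9372 = 0.2325 W/m².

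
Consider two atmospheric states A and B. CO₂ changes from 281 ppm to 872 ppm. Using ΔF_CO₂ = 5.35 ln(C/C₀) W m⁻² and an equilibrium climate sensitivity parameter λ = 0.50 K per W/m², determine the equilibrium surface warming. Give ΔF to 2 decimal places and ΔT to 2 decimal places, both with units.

ΔF = 6.06 W/m²; ΔT = 3.03 K

CO₂: 5.35 × ln(872/281) = 5.35 × ln(3.10320) = 5.35 × 1.13243 = 6.0585 W/m².
ΔT = λ ΔF = 0.50 × 6.06 = 3.0300 K.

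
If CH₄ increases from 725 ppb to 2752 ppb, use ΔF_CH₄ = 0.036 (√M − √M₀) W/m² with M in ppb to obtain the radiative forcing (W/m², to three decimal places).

CH₄: 0.036 × (√2752 − √725) = 0.036 × (52.4595 − 26.9258) = 0.036 × 25.5337 = 0.9192 W/m².

ΔF = 0.919 W/m²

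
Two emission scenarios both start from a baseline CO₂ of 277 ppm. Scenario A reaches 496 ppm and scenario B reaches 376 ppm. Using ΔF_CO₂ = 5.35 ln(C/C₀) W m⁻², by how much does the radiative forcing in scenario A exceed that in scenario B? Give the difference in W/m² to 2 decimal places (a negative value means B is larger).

ΔF_A − ΔF_B = 1.48 W/m²

ΔF_A = 5.35 ln(496/277) = 5.35 × 0.58256 = 3.1167 W/m².
ΔF_B = 5.35 ln(376/277) = 5.35 × 0.30557 = 1.6348 W/m².
Difference: 3.1167 − 1.6348 = 1.4819 W/m².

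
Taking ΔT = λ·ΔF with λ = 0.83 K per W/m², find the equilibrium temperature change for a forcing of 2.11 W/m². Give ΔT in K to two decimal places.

ΔT = 1.75 K

ΔT = λ ΔF = 0.83 × 2.11 = 1.7513 K.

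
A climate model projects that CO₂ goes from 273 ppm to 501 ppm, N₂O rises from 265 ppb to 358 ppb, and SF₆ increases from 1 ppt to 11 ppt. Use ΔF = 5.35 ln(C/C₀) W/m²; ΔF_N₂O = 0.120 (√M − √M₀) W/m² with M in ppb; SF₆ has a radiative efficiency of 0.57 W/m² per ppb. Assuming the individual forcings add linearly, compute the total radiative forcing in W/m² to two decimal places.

CO₂: 5.35 × ln(501/273) = 5.35 × ln(1.83516) = 5.35 × 0.60713 = 3.2481 W/m².
N₂O: 0.120 × (√358 − √265) = 0.120 × (18.9209 − 16.2788) = 0.120 × 2.6421 = 0.3171 W/m².
SF₆: Δ = 11 − 1 = 10 ppt = 0.010 ppb; ΔF = 0.57 × 0.010 = 0.0057 W/m².
Total ΔF = 3.2481 + 0.3171 + 0.0057 = 3.5709 W/m².

ΔF = 3.57 W/m²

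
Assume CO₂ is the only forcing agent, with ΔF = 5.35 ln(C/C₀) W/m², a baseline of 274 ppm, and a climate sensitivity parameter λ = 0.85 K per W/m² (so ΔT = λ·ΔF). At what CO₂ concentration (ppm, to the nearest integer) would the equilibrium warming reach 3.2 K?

Required forcing: ΔF = ΔT/λ = 3.2/0.85 = 3.7647 W/m².
Then ln(C/274) = ΔF/5.35 = 3.7647/5.35 = 0.70368.
So C = 274 × e^0.70368 = 274 × 2.02118 = 553.80 ppm.

C ≈ 554 ppm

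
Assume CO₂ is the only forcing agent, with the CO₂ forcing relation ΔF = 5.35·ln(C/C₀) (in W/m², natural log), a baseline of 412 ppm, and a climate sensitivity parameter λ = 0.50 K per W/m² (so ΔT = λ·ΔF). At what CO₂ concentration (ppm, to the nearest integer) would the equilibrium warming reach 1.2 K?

C ≈ 645 ppm

Required forcing: ΔF = ΔT/λ = 1.2/0.50 = 2.4000 W/m².
Then ln(C/412) = ΔF/5.35 = 2.4000/5.35 = 0.44860.
So C = 412 × e^0.44860 = 412 × 1.56612 = 645.24 ppm.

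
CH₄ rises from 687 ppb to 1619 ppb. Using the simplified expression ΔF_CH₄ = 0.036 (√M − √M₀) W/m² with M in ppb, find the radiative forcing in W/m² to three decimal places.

ΔF = 0.505 W/m²

CH₄: 0.036 × (√1619 − √687) = 0.036 × (40.2368 − 26.2107) = 0.036 × 14.0261 = 0.5049 W/m².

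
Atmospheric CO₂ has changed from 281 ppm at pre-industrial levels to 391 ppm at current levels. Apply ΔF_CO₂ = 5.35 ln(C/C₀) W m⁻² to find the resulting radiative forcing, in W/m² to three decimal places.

ΔF = 1.767 W/m²

CO₂: 5.35 × ln(391/281) = 5.35 × ln(1.39146) = 5.35 × 0.33035 = 1.7674 W/m².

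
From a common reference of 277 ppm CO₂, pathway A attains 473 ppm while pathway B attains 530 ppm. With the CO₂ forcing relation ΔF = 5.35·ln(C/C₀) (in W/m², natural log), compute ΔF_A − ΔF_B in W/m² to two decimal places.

ΔF_A = 5.35 ln(473/277) = 5.35 × 0.53508 = 2.8627 W/m².
ΔF_B = 5.35 ln(530/277) = 5.35 × 0.64886 = 3.4714 W/m².
Difference: 2.8627 − 3.4714 = -0.6087 W/m².
(Equivalently, ΔF_A − ΔF_B = 5.35 ln(473/530) = 5.35 × -0.11378 = -0.6087 W/m².)

ΔF_A − ΔF_B = -0.61 W/m²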